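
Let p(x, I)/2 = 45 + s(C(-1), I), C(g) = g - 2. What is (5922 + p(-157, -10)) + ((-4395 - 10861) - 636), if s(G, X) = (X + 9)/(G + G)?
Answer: -29639/3 ≈ -9879.7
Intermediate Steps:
C(g) = -2 + g
s(G, X) = (9 + X)/(2*G) (s(G, X) = (9 + X)/((2*G)) = (9 + X)*(1/(2*G)) = (9 + X)/(2*G))
p(x, I) = 87 - I/3 (p(x, I) = 2*(45 + (9 + I)/(2*(-2 - 1))) = 2*(45 + (½)*(9 + I)/(-3)) = 2*(45 + (½)*(-⅓)*(9 + I)) = 2*(45 + (-3/2 - I/6)) = 2*(87/2 - I/6) = 87 - I/3)
(5922 + p(-157, -10)) + ((-4395 - 10861) - 636) = (5922 + (87 - ⅓*(-10))) + ((-4395 - 10861) - 636) = (5922 + (87 + 10/3)) + (-15256 - 636) = (5922 + 271/3) - 15892 = 18037/3 - 15892 = -29639/3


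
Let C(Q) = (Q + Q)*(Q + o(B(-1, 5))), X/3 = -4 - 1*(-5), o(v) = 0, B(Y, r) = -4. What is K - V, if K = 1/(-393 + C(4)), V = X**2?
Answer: -3250/361 ≈ -9.0028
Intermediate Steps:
X = 3 (X = 3*(-4 - 1*(-5)) = 3*(-4 + 5) = 3*1 = 3)
V = 9 (V = 3**2 = 9)
C(Q) = 2*Q**2 (C(Q) = (Q + Q)*(Q + 0) = (2*Q)*Q = 2*Q**2)
K = -1/361 (K = 1/(-393 + 2*4**2) = 1/(-393 + 2*16) = 1/(-393 + 32) = 1/(-361) = -1/361 ≈ -0.0027701)
K - V = -1/361 - 1*9 = -1/361 - 9 = -3250/361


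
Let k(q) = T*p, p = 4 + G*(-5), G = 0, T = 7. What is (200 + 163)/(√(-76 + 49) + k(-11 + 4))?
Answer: 10164/811 - 1089*I*√3/811 ≈ 12.533 - 2.3258*I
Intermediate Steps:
p = 4 (p = 4 + 0*(-5) = 4 + 0 = 4)
k(q) = 28 (k(q) = 7*4 = 28)
(200 + 163)/(√(-76 + 49) + k(-11 + 4)) = (200 + 163)/(√(-76 + 49) + 28) = 363/(√(-27) + 28) = 363/(3*I*√3 + 28) = 363/(28 + 3*I*√3)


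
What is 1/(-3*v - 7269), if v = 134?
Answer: -1/7671 ≈ -0.00013036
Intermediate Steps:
1/(-3*v - 7269) = 1/(-3*134 - 7269) = 1/(-402 - 7269) = 1/(-7671) = -1/7671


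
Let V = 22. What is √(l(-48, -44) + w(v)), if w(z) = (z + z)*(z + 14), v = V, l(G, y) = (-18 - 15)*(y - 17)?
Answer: √3597 ≈ 59.975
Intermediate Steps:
l(G, y) = 561 - 33*y (l(G, y) = -33*(-17 + y) = 561 - 33*y)
v = 22
w(z) = 2*z*(14 + z) (w(z) = (2*z)*(14 + z) = 2*z*(14 + z))
√(l(-48, -44) + w(v)) = √((561 - 33*(-44)) + 2*22*(14 + 22)) = √((561 + 1452) + 2*22*36) = √(2013 + 1584) = √3597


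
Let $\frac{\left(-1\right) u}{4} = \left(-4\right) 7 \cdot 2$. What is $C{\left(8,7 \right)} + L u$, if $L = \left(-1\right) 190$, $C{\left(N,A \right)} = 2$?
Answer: $-42558$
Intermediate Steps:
$L = -190$
$u = 224$ ($u = - 4 \left(-4\right) 7 \cdot 2 = - 4 \left(\left(-28\right) 2\right) = \left(-4\right) \left(-56\right) = 224$)
$C{\left(8,7 \right)} + L u = 2 - 42560 = -42558$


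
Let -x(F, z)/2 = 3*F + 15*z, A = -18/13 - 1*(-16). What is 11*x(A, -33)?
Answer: 129030/13 ≈ 9925.4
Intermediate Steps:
A = 190/13 (A = -18*1/13 + 16 = -18/13 + 16 = 190/13 ≈ 14.615)
x(F, z) = -30*z - 6*F (x(F, z) = -2*(3*F + 15*z) = -30*z - 6*F)
11*x(A, -33) = 11*(-30*(-33) - 6*190/13) = 11*(990 - 1140/13) = 11*(11730/13) = 129030/13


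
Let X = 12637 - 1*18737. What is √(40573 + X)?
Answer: √34473 ≈ 185.67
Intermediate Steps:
X = -6100 (X = 12637 - 18737 = -6100)
√(40573 + X) = √(40573 - 6100) = √34473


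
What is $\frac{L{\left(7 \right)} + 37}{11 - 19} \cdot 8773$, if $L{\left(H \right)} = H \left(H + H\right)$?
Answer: $- \frac{1184355}{8} \approx -1.4804 \cdot 10^{5}$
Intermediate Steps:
$L{\left(H \right)} = 2 H^{2}$ ($L{\left(H \right)} = H 2 H = 2 H^{2}$)
$\frac{L{\left(7 \right)} + 37}{11 - 19} \cdot 8773 = \frac{2 \cdot 7^{2} + 37}{11 - 19} \cdot 8773 = \frac{2 \cdot 49 + 37}{-8} \cdot 8773 = \left(98 + 37\right) \left(- \frac{1}{8}\right) 8773 = 135 \left(- \frac{1}{8}\right) 8773 = \left(- \frac{135}{8}\right) 8773 = - \frac{1184355}{8}$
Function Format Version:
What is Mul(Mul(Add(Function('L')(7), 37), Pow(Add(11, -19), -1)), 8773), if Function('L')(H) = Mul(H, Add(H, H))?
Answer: Rational(-1184355, 8) ≈ -1.4804e+5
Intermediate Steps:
Function('L')(H) = Mul(2, Pow(H, 2)) (Function('L')(H) = Mul(H, Mul(2, H)) = Mul(2, Pow(H, 2)))
Mul(Mul(Add(Function('L')(7), 37), Pow(Add(11, -19), -1)), 8773) = Mul(Mul(Add(Mul(2, Pow(7, 2)), 37), Pow(Add(11, -19), -1)), 8773) = Mul(Mul(Add(Mul(2, 49), 37), Pow(-8, -1)), 8773) = Mul(Mul(Add(98, 37), Rational(-1, 8)), 8773) = Mul(Mul(135, Rational(-1, 8)), 8773) = Mul(Rational(-135, 8), 8773) = Rational(-1184355, 8)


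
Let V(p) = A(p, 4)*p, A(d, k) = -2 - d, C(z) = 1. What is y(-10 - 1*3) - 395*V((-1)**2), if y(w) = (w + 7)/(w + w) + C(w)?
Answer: 15421/13 ≈ 1186.2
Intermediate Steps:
y(w) = 1 + (7 + w)/(2*w) (y(w) = (w + 7)/(w + w) + 1 = (7 + w)/((2*w)) + 1 = (7 + w)*(1/(2*w)) + 1 = (7 + w)/(2*w) + 1 = 1 + (7 + w)/(2*w))
V(p) = p*(-2 - p) (V(p) = (-2 - p)*p = p*(-2 - p))
y(-10 - 1*3) - 395*V((-1)**2) = (7 + 3*(-10 - 1*3))/(2*(-10 - 1*3)) - (-395)*(-1)**2*(2 + (-1)**2) = (7 + 3*(-10 - 3))/(2*(-10 - 3)) - (-395)*(2 + 1) = (1/2)*(7 + 3*(-13))/(-13) - (-395)*3 = (1/2)*(-1/13)*(7 - 39) - 395*(-3) = (1/2)*(-1/13)*(-32) + 1185 = 16/13 + 1185 = 15421/13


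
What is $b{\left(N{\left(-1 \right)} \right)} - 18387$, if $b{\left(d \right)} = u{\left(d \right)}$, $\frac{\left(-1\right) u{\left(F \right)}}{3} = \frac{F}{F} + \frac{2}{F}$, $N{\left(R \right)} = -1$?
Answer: $-18384$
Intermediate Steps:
$u{\left(F \right)} = -3 - \frac{6}{F}$ ($u{\left(F \right)} = - 3 \left(\frac{F}{F} + \frac{2}{F}\right) = - 3 \left(1 + \frac{2}{F}\right) = -3 - \frac{6}{F}$)
$b{\left(d \right)} = -3 - \frac{6}{d}$
$b{\left(N{\left(-1 \right)} \right)} - 18387 = \left(-3 - \frac{6}{-1}\right) - 18387 = \left(-3 - -6\right) - 18387 = \left(-3 + 6\right) - 18387 = 3 - 18387 = -18384$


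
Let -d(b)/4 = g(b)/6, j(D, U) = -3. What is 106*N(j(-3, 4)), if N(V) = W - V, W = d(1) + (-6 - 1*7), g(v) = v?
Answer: -3392/3 ≈ -1130.7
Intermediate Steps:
d(b) = -2*b/3 (d(b) = -4*b/6 = -2*b/3)
W = -41/3 (W = -2/3*1 + (-6 - 1*7) = -2/3 + (-6 - 7) = -2/3 - 13 = -41/3 ≈ -13.667)
N(V) = -41/3 - V
106*N(j(-3, 4)) = 106*(-41/3 - 1*(-3)) = 106*(-41/3 + 3) = 106*(-32/3) = -3392/3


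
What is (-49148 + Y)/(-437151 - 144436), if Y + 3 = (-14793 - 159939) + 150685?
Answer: 73198/581587 ≈ 0.12586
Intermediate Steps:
Y = -24050 (Y = -3 + ((-14793 - 159939) + 150685) = -3 + (-174732 + 150685) = -3 - 24047 = -24050)
(-49148 + Y)/(-437151 - 144436) = (-49148 - 24050)/(-437151 - 144436) = -73198/(-581587) = -73198*(-1/581587) = 73198/581587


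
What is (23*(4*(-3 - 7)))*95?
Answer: -87400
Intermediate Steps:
(23*(4*(-3 - 7)))*95 = (23*(4*(-10)))*95 = (23*(-40))*95 = -920*95 = -87400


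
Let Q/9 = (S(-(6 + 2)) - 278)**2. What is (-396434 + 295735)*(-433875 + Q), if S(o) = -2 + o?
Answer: -31480622079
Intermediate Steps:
Q = 746496 (Q = 9*((-2 - (6 + 2)) - 278)**2 = 9*((-2 - 1*8) - 278)**2 = 9*((-2 - 8) - 278)**2 = 9*(-10 - 278)**2 = 9*(-288)**2 = 9*82944 = 746496)
(-396434 + 295735)*(-433875 + Q) = (-396434 + 295735)*(-433875 + 746496) = -100699*312621 = -31480622079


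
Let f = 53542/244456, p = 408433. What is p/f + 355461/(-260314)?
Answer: 12995372644092905/6968866094 ≈ 1.8648e+6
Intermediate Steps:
f = 26771/122228 (f = 53542*(1/244456) = 26771/122228 ≈ 0.21903)
p/f + 355461/(-260314) = 408433/(26771/122228) + 355461/(-260314) = 408433*(122228/26771) + 355461*(-1/260314) = 49921948724/26771 - 355461/260314 = 12995372644092905/6968866094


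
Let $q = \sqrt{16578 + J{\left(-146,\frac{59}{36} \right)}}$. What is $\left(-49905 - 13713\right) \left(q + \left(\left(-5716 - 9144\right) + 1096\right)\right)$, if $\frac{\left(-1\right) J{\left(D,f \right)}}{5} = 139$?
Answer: $875638152 - 63618 \sqrt{15883} \approx 8.6762 \cdot 10^{8}$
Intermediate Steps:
$J{\left(D,f \right)} = -695$ ($J{\left(D,f \right)} = \left(-5\right) 139 = -695$)
$q = \sqrt{15883}$ ($q = \sqrt{16578 - 695} = \sqrt{15883} \approx 126.03$)
$\left(-49905 - 13713\right) \left(q + \left(\left(-5716 - 9144\right) + 1096\right)\right) = \left(-49905 - 13713\right) \left(\sqrt{15883} + \left(\left(-5716 - 9144\right) + 1096\right)\right) = - 63618 \left(\sqrt{15883} + \left(-14860 + 1096\right)\right) = - 63618 \left(\sqrt{15883} - 13764\right) = - 63618 \left(-13764 + \sqrt{15883}\right) = 875638152 - 63618 \sqrt{15883}$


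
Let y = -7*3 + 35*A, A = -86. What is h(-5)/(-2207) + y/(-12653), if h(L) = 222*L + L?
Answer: 20797512/27925171 ≈ 0.74476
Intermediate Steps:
h(L) = 223*L
y = -3031 (y = -7*3 + 35*(-86) = -21 - 3010 = -3031)
h(-5)/(-2207) + y/(-12653) = (223*(-5))/(-2207) - 3031/(-12653) = -1115*(-1/2207) - 3031*(-1/12653) = 1115/2207 + 3031/12653 = 20797512/27925171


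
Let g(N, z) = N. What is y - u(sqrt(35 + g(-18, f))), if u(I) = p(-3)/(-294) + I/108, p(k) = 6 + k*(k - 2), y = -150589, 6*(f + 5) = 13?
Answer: -2108245/14 - sqrt(17)/108 ≈ -1.5059e+5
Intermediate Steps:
f = -17/6 (f = -5 + (1/6)*13 = -5 + 13/6 = -17/6 ≈ -2.8333)
p(k) = 6 + k*(-2 + k)
u(I) = -1/14 + I/108 (u(I) = (6 + (-3)**2 - 2*(-3))/(-294) + I/108 = (6 + 9 + 6)*(-1/294) + I*(1/108) = 21*(-1/294) + I/108 = -1/14 + I/108)
y - u(sqrt(35 + g(-18, f))) = -150589 - (-1/14 + sqrt(35 - 18)/108) = -150589 - (-1/14 + sqrt(17)/108) = -150589 + (1/14 - sqrt(17)/108) = -2108245/14 - sqrt(17)/108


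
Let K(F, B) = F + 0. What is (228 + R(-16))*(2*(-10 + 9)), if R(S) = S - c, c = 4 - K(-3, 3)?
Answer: -410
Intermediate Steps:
K(F, B) = F
c = 7 (c = 4 - 1*(-3) = 4 + 3 = 7)
R(S) = -7 + S (R(S) = S - 1*7 = S - 7 = -7 + S)
(228 + R(-16))*(2*(-10 + 9)) = (228 + (-7 - 16))*(2*(-10 + 9)) = (228 - 23)*(2*(-1)) = 205*(-2) = -410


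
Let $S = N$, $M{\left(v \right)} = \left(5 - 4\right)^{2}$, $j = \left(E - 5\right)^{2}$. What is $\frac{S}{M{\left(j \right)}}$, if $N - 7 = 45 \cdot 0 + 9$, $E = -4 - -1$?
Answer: $16$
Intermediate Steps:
$E = -3$ ($E = -4 + 1 = -3$)
$j = 64$ ($j = \left(-3 - 5\right)^{2} = \left(-8\right)^{2} = 64$)
$M{\left(v \right)} = 1$ ($M{\left(v \right)} = 1^{2} = 1$)
$N = 16$ ($N = 7 + \left(45 \cdot 0 + 9\right) = 7 + \left(0 + 9\right) = 7 + 9 = 16$)
$S = 16$
$\frac{S}{M{\left(j \right)}} = \frac{16}{1} = 16 \cdot 1 = 16$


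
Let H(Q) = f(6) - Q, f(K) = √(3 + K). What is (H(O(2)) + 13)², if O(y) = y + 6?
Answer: 64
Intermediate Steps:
O(y) = 6 + y
H(Q) = 3 - Q (H(Q) = √(3 + 6) - Q = √9 - Q = 3 - Q)
(H(O(2)) + 13)² = ((3 - (6 + 2)) + 13)² = ((3 - 1*8) + 13)² = ((3 - 8) + 13)² = (-5 + 13)² = 8² = 64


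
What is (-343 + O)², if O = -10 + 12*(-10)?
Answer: 223729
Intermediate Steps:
O = -130 (O = -10 - 120 = -130)
(-343 + O)² = (-343 - 130)² = (-473)² = 223729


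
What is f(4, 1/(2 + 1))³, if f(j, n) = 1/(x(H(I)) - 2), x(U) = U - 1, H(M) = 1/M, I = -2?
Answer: -8/343 ≈ -0.023324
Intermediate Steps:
H(M) = 1/M
x(U) = -1 + U
f(j, n) = -2/7 (f(j, n) = 1/((-1 + 1/(-2)) - 2) = 1/((-1 - ½) - 2) = 1/(-3/2 - 2) = 1/(-7/2) = -2/7)
f(4, 1/(2 + 1))³ = (-2/7)³ = -8/343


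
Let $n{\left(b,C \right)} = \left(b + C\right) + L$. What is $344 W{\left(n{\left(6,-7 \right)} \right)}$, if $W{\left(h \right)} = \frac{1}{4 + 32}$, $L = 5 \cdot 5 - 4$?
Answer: $\frac{86}{9} \approx 9.5556$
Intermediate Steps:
$L = 21$ ($L = 25 - 4 = 21$)
$n{\left(b,C \right)} = 21 + C + b$ ($n{\left(b,C \right)} = \left(b + C\right) + 21 = \left(C + b\right) + 21 = 21 + C + b$)
$W{\left(h \right)} = \frac{1}{36}$
$344 W{\left(n{\left(6,-7 \right)} \right)} = 344 \cdot \frac{1}{36} = \frac{86}{9}$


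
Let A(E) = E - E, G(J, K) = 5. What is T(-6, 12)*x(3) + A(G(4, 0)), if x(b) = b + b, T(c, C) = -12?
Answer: -72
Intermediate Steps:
A(E) = 0
x(b) = 2*b
T(-6, 12)*x(3) + A(G(4, 0)) = -24*3 + 0 = -12*6 + 0 = -72 + 0 = -72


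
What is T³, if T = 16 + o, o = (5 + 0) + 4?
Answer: 15625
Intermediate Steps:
o = 9 (o = 5 + 4 = 9)
T = 25 (T = 16 + 9 = 25)
T³ = 25³ = 15625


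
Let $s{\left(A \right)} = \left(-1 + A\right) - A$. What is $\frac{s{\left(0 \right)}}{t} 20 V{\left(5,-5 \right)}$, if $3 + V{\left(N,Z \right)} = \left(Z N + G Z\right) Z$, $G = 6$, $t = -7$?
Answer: $\frac{5440}{7} \approx 777.14$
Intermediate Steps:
$s{\left(A \right)} = -1$
$V{\left(N,Z \right)} = -3 + Z \left(6 Z + N Z\right)$ ($V{\left(N,Z \right)} = -3 + \left(Z N + 6 Z\right) Z = -3 + \left(N Z + 6 Z\right) Z = -3 + \left(6 Z + N Z\right) Z = -3 + Z \left(6 Z + N Z\right)$)
$\frac{s{\left(0 \right)}}{t} 20 V{\left(5,-5 \right)} = - \frac{1}{-7} \cdot 20 \left(-3 + 6 \left(-5\right)^{2} + 5 \left(-5\right)^{2}\right) = \left(-1\right) \left(- \frac{1}{7}\right) 20 \left(-3 + 6 \cdot 25 + 5 \cdot 25\right) = \frac{1}{7} \cdot 20 \left(-3 + 150 + 125\right) = \frac{20}{7} \cdot 272 = \frac{5440}{7}$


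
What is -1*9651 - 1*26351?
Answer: -36002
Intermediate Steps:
-1*9651 - 1*26351 = -9651 - 26351 = -36002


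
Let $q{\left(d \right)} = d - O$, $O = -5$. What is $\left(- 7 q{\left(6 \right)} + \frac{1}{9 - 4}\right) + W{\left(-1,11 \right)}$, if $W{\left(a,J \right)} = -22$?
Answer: $- \frac{494}{5} \approx -98.8$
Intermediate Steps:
$q{\left(d \right)} = 5 + d$ ($q{\left(d \right)} = d - -5 = d + 5 = 5 + d$)
$\left(- 7 q{\left(6 \right)} + \frac{1}{9 - 4}\right) + W{\left(-1,11 \right)} = \left(- 7 \left(5 + 6\right) + \frac{1}{9 - 4}\right) - 22 = \left(\left(-7\right) 11 + \frac{1}{5}\right) - 22 = \left(-77 + \frac{1}{5}\right) - 22 = - \frac{384}{5} - 22 = - \frac{494}{5}$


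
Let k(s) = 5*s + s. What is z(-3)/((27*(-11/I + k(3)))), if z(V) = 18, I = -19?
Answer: 38/1059 ≈ 0.035883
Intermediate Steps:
k(s) = 6*s
z(-3)/((27*(-11/I + k(3)))) = 18/((27*(-11/(-19) + 6*3))) = 18/((27*(-11*(-1/19) + 18))) = 18/((27*(11/19 + 18))) = 18/((27*(353/19))) = 18/(9531/19) = 18*(19/9531) = 38/1059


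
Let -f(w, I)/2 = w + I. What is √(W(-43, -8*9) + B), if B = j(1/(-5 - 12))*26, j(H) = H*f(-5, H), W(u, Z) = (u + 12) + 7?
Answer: 4*I*√713/17 ≈ 6.2828*I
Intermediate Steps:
f(w, I) = -2*I - 2*w (f(w, I) = -2*(w + I) = -2*(I + w) = -2*I - 2*w)
W(u, Z) = 19 + u (W(u, Z) = (12 + u) + 7 = 19 + u)
j(H) = H*(10 - 2*H) (j(H) = H*(-2*H - 2*(-5)) = H*(-2*H + 10) = H*(10 - 2*H))
B = -4472/289 (B = (2*(5 - 1/(-5 - 12))/(-5 - 12))*26 = (2*(5 - 1/(-17))/(-17))*26 = (2*(-1/17)*(5 - 1*(-1/17)))*26 = (2*(-1/17)*(5 + 1/17))*26 = (2*(-1/17)*(86/17))*26 = -172/289*26 = -4472/289 ≈ -15.474)
√(W(-43, -8*9) + B) = √((19 - 43) - 4472/289) = √(-24 - 4472/289) = √(-11408/289) = 4*I*√713/17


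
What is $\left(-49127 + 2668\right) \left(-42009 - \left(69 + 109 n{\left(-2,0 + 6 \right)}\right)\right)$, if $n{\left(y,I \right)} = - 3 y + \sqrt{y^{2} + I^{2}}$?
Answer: $1985285988 + 10128062 \sqrt{10} \approx 2.0173 \cdot 10^{9}$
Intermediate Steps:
$n{\left(y,I \right)} = \sqrt{I^{2} + y^{2}} - 3 y$ ($n{\left(y,I \right)} = - 3 y + \sqrt{I^{2} + y^{2}} = \sqrt{I^{2} + y^{2}} - 3 y$)
$\left(-49127 + 2668\right) \left(-42009 - \left(69 + 109 n{\left(-2,0 + 6 \right)}\right)\right) = \left(-49127 + 2668\right) \left(-42009 - \left(69 + 109 \left(\sqrt{\left(0 + 6\right)^{2} + \left(-2\right)^{2}} - -6\right)\right)\right) = - 46459 \left(-42009 - \left(69 + 109 \left(\sqrt{6^{2} + 4} + 6\right)\right)\right) = - 46459 \left(-42009 - \left(69 + 109 \left(\sqrt{36 + 4} + 6\right)\right)\right) = - 46459 \left(-42009 - \left(69 + 109 \left(\sqrt{40} + 6\right)\right)\right) = - 46459 \left(-42009 - \left(69 + 109 \left(2 \sqrt{10} + 6\right)\right)\right) = - 46459 \left(-42009 - \left(69 + 109 \left(6 + 2 \sqrt{10}\right)\right)\right) = - 46459 \left(-42009 - \left(723 + 218 \sqrt{10}\right)\right) = - 46459 \left(-42732 - 218 \sqrt{10}\right) = 1985285988 + 10128062 \sqrt{10}$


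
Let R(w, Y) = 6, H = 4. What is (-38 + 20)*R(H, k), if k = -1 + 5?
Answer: -108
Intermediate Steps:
k = 4
(-38 + 20)*R(H, k) = (-38 + 20)*6 = -18*6 = -108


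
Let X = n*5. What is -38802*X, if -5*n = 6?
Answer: 232812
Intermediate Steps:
n = -6/5 (n = -⅕*6 = -6/5 ≈ -1.2000)
X = -6 (X = -6/5*5 = -6)
-38802*X = -38802*(-6) = 232812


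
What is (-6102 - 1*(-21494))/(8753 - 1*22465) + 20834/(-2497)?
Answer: -1841532/194539 ≈ -9.4661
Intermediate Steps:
(-6102 - 1*(-21494))/(8753 - 1*22465) + 20834/(-2497) = (-6102 + 21494)/(8753 - 22465) + 20834*(-1/2497) = 15392/(-13712) - 1894/227 = 15392*(-1/13712) - 1894/227 = -962/857 - 1894/227 = -1841532/194539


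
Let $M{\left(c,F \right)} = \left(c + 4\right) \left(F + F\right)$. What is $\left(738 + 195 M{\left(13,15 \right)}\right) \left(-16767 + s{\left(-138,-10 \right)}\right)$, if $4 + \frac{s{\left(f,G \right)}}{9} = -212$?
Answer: $-1874617668$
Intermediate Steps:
$M{\left(c,F \right)} = 2 F \left(4 + c\right)$ ($M{\left(c,F \right)} = \left(4 + c\right) 2 F = 2 F \left(4 + c\right)$)
$s{\left(f,G \right)} = -1944$ ($s{\left(f,G \right)} = -36 + 9 \left(-212\right) = -36 - 1908 = -1944$)
$\left(738 + 195 M{\left(13,15 \right)}\right) \left(-16767 + s{\left(-138,-10 \right)}\right) = \left(738 + 195 \cdot 2 \cdot 15 \left(4 + 13\right)\right) \left(-16767 - 1944\right) = \left(738 + 195 \cdot 2 \cdot 15 \cdot 17\right) \left(-18711\right) = \left(738 + 195 \cdot 510\right) \left(-18711\right) = \left(738 + 99450\right) \left(-18711\right) = 100188 \left(-18711\right) = -1874617668$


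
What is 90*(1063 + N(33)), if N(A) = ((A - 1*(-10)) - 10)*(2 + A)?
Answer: 199620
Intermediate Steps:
N(A) = A*(2 + A) (N(A) = ((A + 10) - 10)*(2 + A) = ((10 + A) - 10)*(2 + A) = A*(2 + A))
90*(1063 + N(33)) = 90*(1063 + 33*(2 + 33)) = 90*(1063 + 33*35) = 90*(1063 + 1155) = 90*2218 = 199620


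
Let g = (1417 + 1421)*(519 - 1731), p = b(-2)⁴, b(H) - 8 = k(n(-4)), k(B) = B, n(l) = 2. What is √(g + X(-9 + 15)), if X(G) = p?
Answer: 2*I*√857414 ≈ 1851.9*I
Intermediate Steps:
b(H) = 10 (b(H) = 8 + 2 = 10)
p = 10000 (p = 10⁴ = 10000)
X(G) = 10000
g = -3439656 (g = 2838*(-1212) = -3439656)
√(g + X(-9 + 15)) = √(-3439656 + 10000) = √(-3429656) = 2*I*√857414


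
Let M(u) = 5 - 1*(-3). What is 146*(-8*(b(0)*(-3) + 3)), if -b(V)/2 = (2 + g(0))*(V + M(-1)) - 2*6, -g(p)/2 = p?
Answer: -31536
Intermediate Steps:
M(u) = 8 (M(u) = 5 + 3 = 8)
g(p) = -2*p
b(V) = -8 - 4*V (b(V) = -2*((2 - 2*0)*(V + 8) - 2*6) = -2*((2 + 0)*(8 + V) - 12) = -2*(2*(8 + V) - 12) = -2*((16 + 2*V) - 12) = -2*(4 + 2*V) = -8 - 4*V)
146*(-8*(b(0)*(-3) + 3)) = 146*(-8*((-8 - 4*0)*(-3) + 3)) = 146*(-8*((-8 + 0)*(-3) + 3)) = 146*(-8*(-8*(-3) + 3)) = 146*(-8*(24 + 3)) = 146*(-8*27) = 146*(-216) = -31536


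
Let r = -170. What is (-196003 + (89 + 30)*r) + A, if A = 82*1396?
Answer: -101761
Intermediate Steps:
A = 114472
(-196003 + (89 + 30)*r) + A = (-196003 + (89 + 30)*(-170)) + 114472 = (-196003 + 119*(-170)) + 114472 = (-196003 - 20230) + 114472 = -216233 + 114472 = -101761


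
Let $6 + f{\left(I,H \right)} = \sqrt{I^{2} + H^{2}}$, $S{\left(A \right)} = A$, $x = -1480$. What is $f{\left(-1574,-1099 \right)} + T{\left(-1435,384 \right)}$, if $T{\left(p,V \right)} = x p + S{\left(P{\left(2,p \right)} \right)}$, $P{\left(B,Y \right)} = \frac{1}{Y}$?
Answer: $\frac{3047644389}{1435} + \sqrt{3685277} \approx 2.1257 \cdot 10^{6}$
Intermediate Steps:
$T{\left(p,V \right)} = \frac{1}{p} - 1480 p$ ($T{\left(p,V \right)} = - 1480 p + \frac{1}{p} = \frac{1}{p} - 1480 p$)
$f{\left(I,H \right)} = -6 + \sqrt{H^{2} + I^{2}}$ ($f{\left(I,H \right)} = -6 + \sqrt{I^{2} + H^{2}} = -6 + \sqrt{H^{2} + I^{2}}$)
$f{\left(-1574,-1099 \right)} + T{\left(-1435,384 \right)} = \left(-6 + \sqrt{\left(-1099\right)^{2} + \left(-1574\right)^{2}}\right) + \left(\frac{1}{-1435} - -2123800\right) = \left(-6 + \sqrt{1207801 + 2477476}\right) + \left(- \frac{1}{1435} + 2123800\right) = \left(-6 + \sqrt{3685277}\right) + \frac{3047652999}{1435} = \frac{3047644389}{1435} + \sqrt{3685277}$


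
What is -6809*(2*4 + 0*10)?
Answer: -54472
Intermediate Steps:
-6809*(2*4 + 0*10) = -6809*(8 + 0) = -6809*8 = -54472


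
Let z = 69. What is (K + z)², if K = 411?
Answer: 230400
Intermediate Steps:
(K + z)² = (411 + 69)² = 480² = 230400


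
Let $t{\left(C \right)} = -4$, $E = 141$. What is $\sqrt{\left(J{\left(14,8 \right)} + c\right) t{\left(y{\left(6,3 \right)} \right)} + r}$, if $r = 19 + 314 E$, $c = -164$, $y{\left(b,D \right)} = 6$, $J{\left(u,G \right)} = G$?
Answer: $\sqrt{44917} \approx 211.94$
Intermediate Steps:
$r = 44293$ ($r = 19 + 314 \cdot 141 = 19 + 44274 = 44293$)
$\sqrt{\left(J{\left(14,8 \right)} + c\right) t{\left(y{\left(6,3 \right)} \right)} + r} = \sqrt{\left(8 - 164\right) \left(-4\right) + 44293} = \sqrt{\left(-156\right) \left(-4\right) + 44293} = \sqrt{624 + 44293} = \sqrt{44917}$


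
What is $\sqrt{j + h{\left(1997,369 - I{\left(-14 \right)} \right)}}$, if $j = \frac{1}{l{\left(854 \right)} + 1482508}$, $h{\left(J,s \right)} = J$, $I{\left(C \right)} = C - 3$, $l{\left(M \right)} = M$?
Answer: $\frac{\sqrt{488236062122470}}{494454} \approx 44.688$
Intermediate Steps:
$I{\left(C \right)} = -3 + C$
$j = \frac{1}{1483362}$ ($j = \frac{1}{854 + 1482508} = \frac{1}{1483362} \approx 6.7414 \cdot 10^{-7}$)
$\sqrt{j + h{\left(1997,369 - I{\left(-14 \right)} \right)}} = \sqrt{\frac{1}{1483362} + 1997} = \sqrt{\frac{2962273915}{1483362}} = \frac{\sqrt{488236062122470}}{494454}$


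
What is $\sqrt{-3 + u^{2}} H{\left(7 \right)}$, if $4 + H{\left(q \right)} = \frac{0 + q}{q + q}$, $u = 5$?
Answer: $- \frac{7 \sqrt{22}}{2} \approx -16.416$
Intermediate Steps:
$H{\left(q \right)} = - \frac{7}{2}$ ($H{\left(q \right)} = -4 + \frac{0 + q}{q + q} = -4 + \frac{q}{2 q} = -4 + q \frac{1}{2 q} = -4 + \frac{1}{2} = - \frac{7}{2}$)
$\sqrt{-3 + u^{2}} H{\left(7 \right)} = \sqrt{-3 + 5^{2}} \left(- \frac{7}{2}\right) = \sqrt{-3 + 25} \left(- \frac{7}{2}\right) = \sqrt{22} \left(- \frac{7}{2}\right) = - \frac{7 \sqrt{22}}{2}$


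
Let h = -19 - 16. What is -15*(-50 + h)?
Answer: 1275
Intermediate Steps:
h = -35
-15*(-50 + h) = -15*(-50 - 35) = -15*(-85) = 1275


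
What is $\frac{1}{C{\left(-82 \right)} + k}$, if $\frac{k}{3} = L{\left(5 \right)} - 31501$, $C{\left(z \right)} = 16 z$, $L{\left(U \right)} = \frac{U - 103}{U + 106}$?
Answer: $- \frac{37}{3545253} \approx -1.0436 \cdot 10^{-5}$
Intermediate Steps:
$L{\left(U \right)} = \frac{-103 + U}{106 + U}$
$k = - \frac{3496709}{37}$ ($k = 3 \left(\frac{-103 + 5}{106 + 5} - 31501\right) = 3 \left(\frac{1}{111} \left(-98\right) - 31501\right) = 3 \left(- \frac{98}{111} - 31501\right) = 3 \left(- \frac{3496709}{111}\right) = - \frac{3496709}{37} \approx -94506.0$)
$\frac{1}{C{\left(-82 \right)} + k} = \frac{1}{16 \left(-82\right) - \frac{3496709}{37}} = \frac{1}{-1312 - \frac{3496709}{37}} = \frac{1}{- \frac{3545253}{37}} = - \frac{37}{3545253}$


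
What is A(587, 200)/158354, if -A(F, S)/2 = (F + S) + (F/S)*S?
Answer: -1374/79177 ≈ -0.017354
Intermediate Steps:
A(F, S) = -4*F - 2*S (A(F, S) = -2*((F + S) + (F/S)*S) = -2*((F + S) + F) = -2*(S + 2*F) = -4*F - 2*S)
A(587, 200)/158354 = (-4*587 - 2*200)/158354 = (-2348 - 400)*(1/158354) = -2748*1/158354 = -1374/79177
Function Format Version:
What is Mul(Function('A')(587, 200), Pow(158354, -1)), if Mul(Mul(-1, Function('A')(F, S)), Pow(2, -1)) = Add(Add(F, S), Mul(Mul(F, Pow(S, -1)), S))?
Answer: Rational(-1374, 79177) ≈ -0.017354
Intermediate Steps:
Function('A')(F, S) = Add(Mul(-4, F), Mul(-2, S)) (Function('A')(F, S) = Mul(-2, Add(Add(F, S), Mul(Mul(F, Pow(S, -1)), S))) = Mul(-2, Add(Add(F, S), F)) = Mul(-2, Add(S, Mul(2, F))) = Add(Mul(-4, F), Mul(-2, S)))
Mul(Function('A')(587, 200), Pow(158354, -1)) = Mul(Add(Mul(-4, 587), Mul(-2, 200)), Pow(158354, -1)) = Mul(Add(-2348, -400), Rational(1, 158354)) = Mul(-2748, Rational(1, 158354)) = Rational(-1374, 79177)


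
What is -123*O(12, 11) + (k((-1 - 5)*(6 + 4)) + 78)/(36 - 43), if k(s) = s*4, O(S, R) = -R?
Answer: 9633/7 ≈ 1376.1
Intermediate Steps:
k(s) = 4*s
-123*O(12, 11) + (k((-1 - 5)*(6 + 4)) + 78)/(36 - 43) = -(-123)*11 + (4*((-1 - 5)*(6 + 4)) + 78)/(36 - 43) = -123*(-11) + (4*(-6*10) + 78)/(-7) = 1353 + (4*(-60) + 78)*(-⅐) = 1353 + (-240 + 78)*(-⅐) = 1353 - 162*(-⅐) = 1353 + 162/7 = 9633/7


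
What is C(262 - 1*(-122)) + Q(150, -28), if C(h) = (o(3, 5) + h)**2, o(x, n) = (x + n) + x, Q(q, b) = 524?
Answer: 156549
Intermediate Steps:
o(x, n) = n + 2*x (o(x, n) = (n + x) + x = n + 2*x)
C(h) = (11 + h)**2 (C(h) = ((5 + 2*3) + h)**2 = ((5 + 6) + h)**2 = (11 + h)**2)
C(262 - 1*(-122)) + Q(150, -28) = (11 + (262 - 1*(-122)))**2 + 524 = (11 + (262 + 122))**2 + 524 = (11 + 384)**2 + 524 = 395**2 + 524 = 156025 + 524 = 156549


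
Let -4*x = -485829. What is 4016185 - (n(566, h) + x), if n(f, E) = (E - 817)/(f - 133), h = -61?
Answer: 6745671975/1732 ≈ 3.8947e+6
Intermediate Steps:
x = 485829/4 (x = -¼*(-485829) = 485829/4 ≈ 1.2146e+5)
n(f, E) = (-817 + E)/(-133 + f)
4016185 - (n(566, h) + x) = 4016185 - ((-817 - 61)/(-133 + 566) + 485829/4) = 4016185 - (-878/433 + 485829/4) = 4016185 - 1*210360445/1732 = 4016185 - 210360445/1732 = 6745671975/1732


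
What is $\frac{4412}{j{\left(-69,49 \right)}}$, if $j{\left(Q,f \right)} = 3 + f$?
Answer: $\frac{1103}{13} \approx 84.846$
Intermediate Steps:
$\frac{4412}{j{\left(-69,49 \right)}} = \frac{4412}{3 + 49} = \frac{4412}{52} = 4412 \cdot \frac{1}{52} = \frac{1103}{13}$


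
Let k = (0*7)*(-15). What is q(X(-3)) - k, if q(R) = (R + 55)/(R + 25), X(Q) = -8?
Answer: 47/17 ≈ 2.7647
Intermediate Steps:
q(R) = (55 + R)/(25 + R)
k = 0 (k = 0*(-15) = 0)
q(X(-3)) - k = (55 - 8)/(25 - 8) - 1*0 = 47/17 + 0 = 47/17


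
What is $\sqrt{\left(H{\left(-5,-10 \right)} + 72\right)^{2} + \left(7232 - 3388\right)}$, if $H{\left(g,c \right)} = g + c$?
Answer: $\sqrt{7093} \approx 84.22$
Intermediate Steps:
$H{\left(g,c \right)} = c + g$
$\sqrt{\left(H{\left(-5,-10 \right)} + 72\right)^{2} + \left(7232 - 3388\right)} = \sqrt{\left(\left(-10 - 5\right) + 72\right)^{2} + \left(7232 - 3388\right)} = \sqrt{\left(-15 + 72\right)^{2} + \left(7232 - 3388\right)} = \sqrt{57^{2} + 3844} = \sqrt{3249 + 3844} = \sqrt{7093}$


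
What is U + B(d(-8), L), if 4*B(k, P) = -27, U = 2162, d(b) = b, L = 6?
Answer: 8621/4 ≈ 2155.3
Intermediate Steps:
B(k, P) = -27/4 (B(k, P) = (¼)*(-27) = -27/4)
U + B(d(-8), L) = 2162 - 27/4 = 8621/4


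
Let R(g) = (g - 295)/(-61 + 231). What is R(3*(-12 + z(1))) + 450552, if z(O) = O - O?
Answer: 76593509/170 ≈ 4.5055e+5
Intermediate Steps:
z(O) = 0
R(g) = -59/34 + g/170 (R(g) = (-295 + g)/170 = (-295 + g)*(1/170) = -59/34 + g/170)
R(3*(-12 + z(1))) + 450552 = (-59/34 + (3*(-12 + 0))/170) + 450552 = (-59/34 + (3*(-12))/170) + 450552 = (-59/34 + (1/170)*(-36)) + 450552 = (-59/34 - 18/85) + 450552 = -331/170 + 450552 = 76593509/170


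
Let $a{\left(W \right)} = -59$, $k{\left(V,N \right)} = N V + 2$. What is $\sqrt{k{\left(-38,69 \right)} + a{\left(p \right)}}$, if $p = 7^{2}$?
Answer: $i \sqrt{2679} \approx 51.759 i$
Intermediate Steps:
$k{\left(V,N \right)} = 2 + N V$
$p = 49$
$\sqrt{k{\left(-38,69 \right)} + a{\left(p \right)}} = \sqrt{\left(2 + 69 \left(-38\right)\right) - 59} = \sqrt{\left(2 - 2622\right) - 59} = \sqrt{-2620 - 59} = \sqrt{-2679} = i \sqrt{2679}$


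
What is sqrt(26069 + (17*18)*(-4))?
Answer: sqrt(24845) ≈ 157.62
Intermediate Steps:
sqrt(26069 + (17*18)*(-4)) = sqrt(26069 + 306*(-4)) = sqrt(26069 - 1224) = sqrt(24845)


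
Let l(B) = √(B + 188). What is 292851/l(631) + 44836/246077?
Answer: 44836/246077 + 7509*√91/7 ≈ 10233.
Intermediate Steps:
l(B) = √(188 + B)
292851/l(631) + 44836/246077 = 292851/(√(188 + 631)) + 44836/246077 = 292851/(√819) + 44836*(1/246077) = 292851/((3*√91)) + 44836/246077 = 292851*(√91/273) + 44836/246077 = 7509*√91/7 + 44836/246077 = 44836/246077 + 7509*√91/7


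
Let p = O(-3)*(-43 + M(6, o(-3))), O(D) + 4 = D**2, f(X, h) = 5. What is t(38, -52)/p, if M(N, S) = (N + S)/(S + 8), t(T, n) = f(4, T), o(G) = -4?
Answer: -2/85 ≈ -0.023529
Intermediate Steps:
t(T, n) = 5
M(N, S) = (N + S)/(8 + S)
O(D) = -4 + D**2
p = -425/2 (p = (-4 + (-3)**2)*(-43 + (6 - 4)/(8 - 4)) = (-4 + 9)*(-43 + 2/4) = 5*(-43 + (1/4)*2) = 5*(-43 + 1/2) = 5*(-85/2) = -425/2 ≈ -212.50)
t(38, -52)/p = 5/(-425/2) = 5*(-2/425) = -2/85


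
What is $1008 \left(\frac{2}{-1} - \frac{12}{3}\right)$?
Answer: $-6048$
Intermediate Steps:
$1008 \left(\frac{2}{-1} - \frac{12}{3}\right) = 1008 \left(2 \left(-1\right) - 4\right) = 1008 \left(-2 - 4\right) = 1008 \left(-6\right) = -6048$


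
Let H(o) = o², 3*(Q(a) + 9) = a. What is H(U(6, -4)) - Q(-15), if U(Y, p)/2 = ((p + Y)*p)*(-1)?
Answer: 270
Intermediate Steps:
Q(a) = -9 + a/3
U(Y, p) = -2*p*(Y + p) (U(Y, p) = 2*(((p + Y)*p)*(-1)) = 2*(((Y + p)*p)*(-1)) = 2*((p*(Y + p))*(-1)) = 2*(-p*(Y + p)) = -2*p*(Y + p))
H(U(6, -4)) - Q(-15) = (-2*(-4)*(6 - 4))² - (-9 + (⅓)*(-15)) = (-2*(-4)*2)² - (-9 - 5) = 16² - 1*(-14) = 256 + 14 = 270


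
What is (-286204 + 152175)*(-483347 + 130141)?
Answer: 47339846974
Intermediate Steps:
(-286204 + 152175)*(-483347 + 130141) = -134029*(-353206) = 47339846974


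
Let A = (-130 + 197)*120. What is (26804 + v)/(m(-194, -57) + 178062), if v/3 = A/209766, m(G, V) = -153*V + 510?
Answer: 937098664/6547950573 ≈ 0.14311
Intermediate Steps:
A = 8040 (A = 67*120 = 8040)
m(G, V) = 510 - 153*V
v = 4020/34961 (v = 3*(8040/209766) = 3*(8040*(1/209766)) = 3*(1340/34961) = 4020/34961 ≈ 0.11499)
(26804 + v)/(m(-194, -57) + 178062) = (26804 + 4020/34961)/((510 - 153*(-57)) + 178062) = 937098664/(34961*((510 + 8721) + 178062)) = 937098664/(34961*(9231 + 178062)) = (937098664/34961)/187293 = (937098664/34961)*(1/187293) = 937098664/6547950573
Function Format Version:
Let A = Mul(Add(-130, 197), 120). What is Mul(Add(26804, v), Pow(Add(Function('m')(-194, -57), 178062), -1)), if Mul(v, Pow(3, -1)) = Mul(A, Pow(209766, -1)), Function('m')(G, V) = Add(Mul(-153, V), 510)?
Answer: Rational(937098664, 6547950573) ≈ 0.14311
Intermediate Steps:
A = 8040 (A = Mul(67, 120) = 8040)
Function('m')(G, V) = Add(510, Mul(-153, V))
v = Rational(4020, 34961) (v = Mul(3, Mul(8040, Pow(209766, -1))) = Mul(3, Mul(8040, Rational(1, 209766))) = Mul(3, Rational(1340, 34961)) = Rational(4020, 34961) ≈ 0.11499)
Mul(Add(26804, v), Pow(Add(Function('m')(-194, -57), 178062), -1)) = Mul(Add(26804, Rational(4020, 34961)), Pow(Add(Add(510, Mul(-153, -57)), 178062), -1)) = Mul(Rational(937098664, 34961), Pow(Add(Add(510, 8721), 178062), -1)) = Mul(Rational(937098664, 34961), Pow(Add(9231, 178062), -1)) = Mul(Rational(937098664, 34961), Pow(187293, -1)) = Mul(Rational(937098664, 34961), Rational(1, 187293)) = Rational(937098664, 6547950573)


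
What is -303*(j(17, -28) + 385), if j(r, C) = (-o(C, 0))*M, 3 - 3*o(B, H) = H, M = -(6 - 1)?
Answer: -118170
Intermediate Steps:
M = -5 (M = -1*5 = -5)
o(B, H) = 1 - H/3
j(r, C) = 5 (j(r, C) = -(1 - ⅓*0)*(-5) = -(1 + 0)*(-5) = -1*1*(-5) = -1*(-5) = 5)
-303*(j(17, -28) + 385) = -303*(5 + 385) = -303*390 = -118170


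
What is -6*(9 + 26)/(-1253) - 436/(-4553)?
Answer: 214634/814987 ≈ 0.26336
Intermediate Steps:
-6*(9 + 26)/(-1253) - 436/(-4553) = -6*35*(-1/1253) - 436*(-1/4553) = -210*(-1/1253) + 436/4553 = 30/179 + 436/4553 = 214634/814987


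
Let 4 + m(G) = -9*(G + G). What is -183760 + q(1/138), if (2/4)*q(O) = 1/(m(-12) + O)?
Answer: -5376266044/29257 ≈ -1.8376e+5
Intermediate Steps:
m(G) = -4 - 18*G (m(G) = -4 - 9*(G + G) = -4 - 18*G)
q(O) = 2/(212 + O) (q(O) = 2/((-4 - 18*(-12)) + O) = 2/((-4 + 216) + O) = 2/(212 + O))
-183760 + q(1/138) = -183760 + 2/(212 + 1/138) = -183760 + 2/(29257/138) = -183760 + 2*(138/29257) = -183760 + 276/29257 = -5376266044/29257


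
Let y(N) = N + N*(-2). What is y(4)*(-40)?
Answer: 160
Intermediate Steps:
y(N) = -N (y(N) = N - 2*N = -N)
y(4)*(-40) = -1*4*(-40) = -4*(-40) = 160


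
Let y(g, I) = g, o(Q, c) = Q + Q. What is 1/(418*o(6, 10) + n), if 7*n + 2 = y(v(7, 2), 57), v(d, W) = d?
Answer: 7/35117 ≈ 0.00019933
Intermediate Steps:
o(Q, c) = 2*Q
n = 5/7 (n = -2/7 + (⅐)*7 = -2/7 + 1 = 5/7 ≈ 0.71429)
1/(418*o(6, 10) + n) = 1/(418*(2*6) + 5/7) = 1/(418*12 + 5/7) = 1/(5016 + 5/7) = 1/(35117/7) = 7/35117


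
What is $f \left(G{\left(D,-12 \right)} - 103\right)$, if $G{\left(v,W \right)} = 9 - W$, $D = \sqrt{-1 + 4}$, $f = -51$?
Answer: $4182$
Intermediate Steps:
$D = \sqrt{3} \approx 1.732$
$f \left(G{\left(D,-12 \right)} - 103\right) = - 51 \left(\left(9 - -12\right) - 103\right) = - 51 \left(\left(9 + 12\right) - 103\right) = - 51 \left(21 - 103\right) = \left(-51\right) \left(-82\right) = 4182$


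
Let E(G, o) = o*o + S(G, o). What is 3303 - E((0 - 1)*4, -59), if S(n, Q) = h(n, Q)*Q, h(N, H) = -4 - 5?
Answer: -709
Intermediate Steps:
h(N, H) = -9
S(n, Q) = -9*Q
E(G, o) = o² - 9*o (E(G, o) = o*o - 9*o = o² - 9*o)
3303 - E((0 - 1)*4, -59) = 3303 - (-59)*(-9 - 59) = 3303 - (-59)*(-68) = 3303 - 1*4012 = 3303 - 4012 = -709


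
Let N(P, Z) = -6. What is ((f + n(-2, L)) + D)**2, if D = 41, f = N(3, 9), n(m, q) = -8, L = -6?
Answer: 729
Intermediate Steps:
f = -6
((f + n(-2, L)) + D)**2 = ((-6 - 8) + 41)**2 = (-14 + 41)**2 = 27**2 = 729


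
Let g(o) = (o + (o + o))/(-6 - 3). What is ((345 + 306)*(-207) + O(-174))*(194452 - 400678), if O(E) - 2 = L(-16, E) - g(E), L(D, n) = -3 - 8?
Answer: 27804214224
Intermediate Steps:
g(o) = -o/3 (g(o) = (o + 2*o)/(-9) = (3*o)*(-⅑) = -o/3)
L(D, n) = -11
O(E) = -9 + E/3 (O(E) = 2 + (-11 - (-1)*E/3) = 2 + (-11 + E/3) = -9 + E/3)
((345 + 306)*(-207) + O(-174))*(194452 - 400678) = ((345 + 306)*(-207) + (-9 + (⅓)*(-174)))*(194452 - 400678) = (651*(-207) + (-9 - 58))*(-206226) = (-134757 - 67)*(-206226) = -134824*(-206226) = 27804214224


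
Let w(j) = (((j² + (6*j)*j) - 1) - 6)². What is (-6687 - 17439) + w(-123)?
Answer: 11213938690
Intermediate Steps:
w(j) = (-7 + 7*j²)² (w(j) = (((j² + 6*j²) - 1) - 6)² = ((7*j² - 1) - 6)² = ((-1 + 7*j²) - 6)² = (-7 + 7*j²)²)
(-6687 - 17439) + w(-123) = (-6687 - 17439) + 49*(-1 + (-123)²)² = -24126 + 49*(-1 + 15129)² = -24126 + 49*15128² = -24126 + 49*228856384 = -24126 + 11213962816 = 11213938690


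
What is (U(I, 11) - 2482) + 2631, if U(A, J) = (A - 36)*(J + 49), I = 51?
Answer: 1049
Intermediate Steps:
U(A, J) = (-36 + A)*(49 + J)
(U(I, 11) - 2482) + 2631 = ((-1764 - 36*11 + 49*51 + 51*11) - 2482) + 2631 = ((-1764 - 396 + 2499 + 561) - 2482) + 2631 = (900 - 2482) + 2631 = -1582 + 2631 = 1049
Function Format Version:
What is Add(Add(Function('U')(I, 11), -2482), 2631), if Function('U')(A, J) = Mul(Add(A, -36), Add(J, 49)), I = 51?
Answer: 1049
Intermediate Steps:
Function('U')(A, J) = Mul(Add(-36, A), Add(49, J))
Add(Add(Function('U')(I, 11), -2482), 2631) = Add(Add(Add(-1764, Mul(-36, 11), Mul(49, 51), Mul(51, 11)), -2482), 2631) = Add(Add(Add(-1764, -396, 2499, 561), -2482), 2631) = Add(Add(900, -2482), 2631) = Add(-1582, 2631) = 1049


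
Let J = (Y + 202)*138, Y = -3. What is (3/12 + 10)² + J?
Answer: 441073/16 ≈ 27567.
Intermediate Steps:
J = 27462 (J = (-3 + 202)*138 = 199*138 = 27462)
(3/12 + 10)² + J = (3/12 + 10)² + 27462 = ((1/12)*3 + 10)² + 27462 = (¼ + 10)² + 27462 = (41/4)² + 27462 = 1681/16 + 27462 = 441073/16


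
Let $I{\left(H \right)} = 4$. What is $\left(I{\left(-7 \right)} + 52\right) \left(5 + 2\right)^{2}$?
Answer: $2744$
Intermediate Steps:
$\left(I{\left(-7 \right)} + 52\right) \left(5 + 2\right)^{2} = \left(4 + 52\right) \left(5 + 2\right)^{2} = 56 \cdot 7^{2} = 56 \cdot 49 = 2744$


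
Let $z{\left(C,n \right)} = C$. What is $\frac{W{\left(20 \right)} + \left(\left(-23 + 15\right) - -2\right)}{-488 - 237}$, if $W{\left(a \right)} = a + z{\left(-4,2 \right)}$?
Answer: $- \frac{2}{145} \approx -0.013793$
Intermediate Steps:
$W{\left(a \right)} = -4 + a$ ($W{\left(a \right)} = a - 4 = -4 + a$)
$\frac{W{\left(20 \right)} + \left(\left(-23 + 15\right) - -2\right)}{-488 - 237} = \frac{\left(-4 + 20\right) + \left(\left(-23 + 15\right) - -2\right)}{-488 - 237} = \frac{16 + \left(-8 + 2\right)}{-725} = \left(16 - 6\right) \left(- \frac{1}{725}\right) = 10 \left(- \frac{1}{725}\right) = - \frac{2}{145}$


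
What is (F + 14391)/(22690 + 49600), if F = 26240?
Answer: 40631/72290 ≈ 0.56206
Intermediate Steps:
(F + 14391)/(22690 + 49600) = (26240 + 14391)/(22690 + 49600) = 40631/72290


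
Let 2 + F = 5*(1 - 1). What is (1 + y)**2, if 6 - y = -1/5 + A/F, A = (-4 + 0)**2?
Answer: 5776/25 ≈ 231.04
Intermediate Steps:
F = -2 (F = -2 + 5*(1 - 1) = -2 + 5*0 = -2 + 0 = -2)
A = 16 (A = (-4)**2 = 16)
y = 71/5 (y = 6 - (-1/5 + 16/(-2)) = 6 - (-1*1/5 + 16*(-1/2)) = 6 - (-1/5 - 8) = 6 - 1*(-41/5) = 6 + 41/5 = 71/5 ≈ 14.200)
(1 + y)**2 = (1 + 71/5)**2 = (76/5)**2 = 5776/25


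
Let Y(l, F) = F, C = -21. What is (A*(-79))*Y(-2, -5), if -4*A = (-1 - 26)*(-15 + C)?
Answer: -95985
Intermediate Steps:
A = -243 (A = -(-1 - 26)*(-15 - 21)/4 = -(-27)*(-36)/4 = -1/4*972 = -243)
(A*(-79))*Y(-2, -5) = -243*(-79)*(-5) = 19197*(-5) = -95985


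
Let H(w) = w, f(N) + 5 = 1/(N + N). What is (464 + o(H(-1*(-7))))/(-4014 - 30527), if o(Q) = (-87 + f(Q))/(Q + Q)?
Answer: -89657/6770036 ≈ -0.013243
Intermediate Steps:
f(N) = -5 + 1/(2*N) (f(N) = -5 + 1/(N + N) = -5 + 1/(2*N))
o(Q) = (-92 + 1/(2*Q))/(2*Q) (o(Q) = (-87 + (-5 + 1/(2*Q)))/(Q + Q) = (-92 + 1/(2*Q))/((2*Q)) = (-92 + 1/(2*Q))*(1/(2*Q)) = (-92 + 1/(2*Q))/(2*Q))
(464 + o(H(-1*(-7))))/(-4014 - 30527) = (464 + (1 - (-184)*(-7))/(4*(-1*(-7))**2))/(-4014 - 30527) = (464 + (1/4)*(1 - 184*7)/7**2)/(-34541) = (464 + (1/4)*(1/49)*(1 - 1288))*(-1/34541) = (464 + (1/4)*(1/49)*(-1287))*(-1/34541) = (464 - 1287/196)*(-1/34541) = (89657/196)*(-1/34541) = -89657/6770036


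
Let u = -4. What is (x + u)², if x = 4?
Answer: 0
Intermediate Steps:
(x + u)² = (4 - 4)² = 0² = 0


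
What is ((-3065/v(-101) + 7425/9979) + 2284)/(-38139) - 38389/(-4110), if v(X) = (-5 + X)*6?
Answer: 1538752264094719/165807439028460 ≈ 9.2803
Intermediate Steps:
v(X) = -30 + 6*X
((-3065/v(-101) + 7425/9979) + 2284)/(-38139) - 38389/(-4110) = ((-3065/(-30 + 6*(-101)) + 7425/9979) + 2284)/(-38139) - 38389/(-4110) = ((-3065/(-30 - 606) + 7425*(1/9979)) + 2284)*(-1/38139) - 38389*(-1/4110) = ((-3065/(-636) + 7425/9979) + 2284)*(-1/38139) + 38389/4110 = ((-3065*(-1/636) + 7425/9979) + 2284)*(-1/38139) + 38389/4110 = ((3065/636 + 7425/9979) + 2284)*(-1/38139) + 38389/4110 = (35307935/6346644 + 2284)*(-1/38139) + 38389/4110 = (14531042831/6346644)*(-1/38139) + 38389/4110 = -14531042831/242054655516 + 38389/4110 = 1538752264094719/165807439028460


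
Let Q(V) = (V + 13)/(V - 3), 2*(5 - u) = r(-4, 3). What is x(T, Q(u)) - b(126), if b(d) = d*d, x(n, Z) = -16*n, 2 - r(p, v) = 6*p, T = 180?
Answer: -18756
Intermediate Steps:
r(p, v) = 2 - 6*p
u = -8 (u = 5 - (2 - 6*(-4))/2 = 5 - (2 + 24)/2 = 5 - ½*26 = 5 - 13 = -8)
Q(V) = (13 + V)/(-3 + V)
b(d) = d²
x(T, Q(u)) - b(126) = -16*180 - 1*126² = -2880 - 1*15876 = -2880 - 15876 = -18756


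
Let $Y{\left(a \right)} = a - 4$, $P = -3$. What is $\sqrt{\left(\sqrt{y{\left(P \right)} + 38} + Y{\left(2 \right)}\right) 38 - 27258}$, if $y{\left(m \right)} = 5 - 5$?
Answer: $\sqrt{-27334 + 38 \sqrt{38}} \approx 164.62 i$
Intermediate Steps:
$y{\left(m \right)} = 0$ ($y{\left(m \right)} = 5 - 5 = 0$)
$Y{\left(a \right)} = -4 + a$
$\sqrt{\left(\sqrt{y{\left(P \right)} + 38} + Y{\left(2 \right)}\right) 38 - 27258} = \sqrt{\left(\sqrt{0 + 38} + \left(-4 + 2\right)\right) 38 - 27258} = \sqrt{\left(\sqrt{38} - 2\right) 38 - 27258} = \sqrt{\left(-2 + \sqrt{38}\right) 38 - 27258} = \sqrt{\left(-76 + 38 \sqrt{38}\right) - 27258} = \sqrt{-27334 + 38 \sqrt{38}}$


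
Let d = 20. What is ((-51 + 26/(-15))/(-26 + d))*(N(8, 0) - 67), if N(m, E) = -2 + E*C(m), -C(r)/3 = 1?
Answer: -18193/30 ≈ -606.43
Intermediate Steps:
C(r) = -3 (C(r) = -3*1 = -3)
N(m, E) = -2 - 3*E (N(m, E) = -2 + E*(-3) = -2 - 3*E)
((-51 + 26/(-15))/(-26 + d))*(N(8, 0) - 67) = ((-51 + 26/(-15))/(-26 + 20))*((-2 - 3*0) - 67) = ((-51 + 26*(-1/15))/(-6))*((-2 + 0) - 67) = ((-51 - 26/15)*(-⅙))*(-2 - 67) = -791/15*(-⅙)*(-69) = (791/90)*(-69) = -18193/30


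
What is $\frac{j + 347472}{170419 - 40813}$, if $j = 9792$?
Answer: $\frac{59544}{21601} \approx 2.7565$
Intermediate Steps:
$\frac{j + 347472}{170419 - 40813} = \frac{9792 + 347472}{170419 - 40813} = \frac{357264}{129606} = 357264 \cdot \frac{1}{129606} = \frac{59544}{21601}$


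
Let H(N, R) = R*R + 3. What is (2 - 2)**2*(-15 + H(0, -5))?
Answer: 0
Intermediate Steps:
H(N, R) = 3 + R**2 (H(N, R) = R**2 + 3 = 3 + R**2)
(2 - 2)**2*(-15 + H(0, -5)) = (2 - 2)**2*(-15 + (3 + (-5)**2)) = 0**2*(-15 + (3 + 25)) = 0*(-15 + 28) = 0*13 = 0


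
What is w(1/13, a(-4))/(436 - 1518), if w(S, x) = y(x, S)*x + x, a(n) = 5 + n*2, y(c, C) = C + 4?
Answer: 99/7033 ≈ 0.014077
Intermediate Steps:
y(c, C) = 4 + C
a(n) = 5 + 2*n
w(S, x) = x + x*(4 + S) (w(S, x) = (4 + S)*x + x = x*(4 + S) + x = x + x*(4 + S))
w(1/13, a(-4))/(436 - 1518) = ((5 + 2*(-4))*(5 + 1/13))/(436 - 1518) = ((5 - 8)*(5 + 1/13))/(-1082) = -3*66/13*(-1/1082) = -198/13*(-1/1082) = 99/7033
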